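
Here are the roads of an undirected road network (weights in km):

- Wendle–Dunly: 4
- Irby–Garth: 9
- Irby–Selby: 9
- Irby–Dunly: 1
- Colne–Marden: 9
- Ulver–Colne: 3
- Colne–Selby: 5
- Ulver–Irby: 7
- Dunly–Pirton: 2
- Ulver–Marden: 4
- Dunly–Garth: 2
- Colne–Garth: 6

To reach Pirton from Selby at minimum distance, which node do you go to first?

Candidate routes:
Selby–Irby–Dunly–Pirton: 9+1+2 = 12
Selby–Colne–Garth–Dunly–Pirton: 5+6+2+2 = 15
The minimum is 12 km via Selby–Irby–Dunly–Pirton.
So from Selby the first move is to Irby.

Irby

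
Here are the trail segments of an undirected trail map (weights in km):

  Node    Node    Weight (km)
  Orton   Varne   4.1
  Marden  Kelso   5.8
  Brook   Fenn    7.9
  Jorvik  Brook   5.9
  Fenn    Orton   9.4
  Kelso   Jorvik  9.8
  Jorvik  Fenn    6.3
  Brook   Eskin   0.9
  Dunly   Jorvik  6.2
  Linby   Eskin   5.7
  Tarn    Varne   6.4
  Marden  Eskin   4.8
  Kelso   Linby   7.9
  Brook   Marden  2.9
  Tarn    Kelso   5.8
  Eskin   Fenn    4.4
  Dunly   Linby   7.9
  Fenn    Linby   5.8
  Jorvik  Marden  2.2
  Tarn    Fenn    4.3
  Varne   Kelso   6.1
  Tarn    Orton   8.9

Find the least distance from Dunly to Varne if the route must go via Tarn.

23.2 km

Best Dunly to Tarn: Dunly–Jorvik–Fenn–Tarn costing 16.8
Shortest Tarn→Varne: Tarn–Varne = 6.4
Total via Tarn: 16.8 + 6.4 = 23.2 km.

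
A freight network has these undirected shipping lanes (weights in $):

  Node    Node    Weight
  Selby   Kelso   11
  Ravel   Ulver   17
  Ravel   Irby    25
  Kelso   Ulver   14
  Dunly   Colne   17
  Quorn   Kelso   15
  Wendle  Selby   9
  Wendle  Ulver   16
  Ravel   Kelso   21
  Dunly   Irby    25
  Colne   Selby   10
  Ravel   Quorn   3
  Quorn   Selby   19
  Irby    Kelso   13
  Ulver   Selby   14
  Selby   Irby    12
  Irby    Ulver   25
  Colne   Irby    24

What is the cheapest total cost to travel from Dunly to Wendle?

$36

Settle nodes by increasing distance from Dunly:
Dunly: 0
Colne: 17  (via Dunly)
Irby: 25  (via Dunly)
Selby: 27  (via Colne)
Wendle: 36  (via Selby)
Shortest route: Dunly–Colne–Selby–Wendle = $36.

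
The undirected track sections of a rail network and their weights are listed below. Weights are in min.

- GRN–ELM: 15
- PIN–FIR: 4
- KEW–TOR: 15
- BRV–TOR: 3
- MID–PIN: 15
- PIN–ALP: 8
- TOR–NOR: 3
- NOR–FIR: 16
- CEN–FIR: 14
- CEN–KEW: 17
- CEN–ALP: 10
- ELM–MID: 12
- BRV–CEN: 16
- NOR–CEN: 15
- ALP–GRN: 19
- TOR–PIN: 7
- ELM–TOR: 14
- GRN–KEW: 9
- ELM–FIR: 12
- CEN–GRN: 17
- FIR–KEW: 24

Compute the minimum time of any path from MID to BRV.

Shortest distances from MID:
MID: 0
ELM: 12  (via MID)
PIN: 15  (via MID)
FIR: 19  (via PIN)
TOR: 22  (via PIN)
ALP: 23  (via PIN)
BRV: 25  (via TOR)
Shortest route: MID–PIN–TOR–BRV = 25 min.

25 min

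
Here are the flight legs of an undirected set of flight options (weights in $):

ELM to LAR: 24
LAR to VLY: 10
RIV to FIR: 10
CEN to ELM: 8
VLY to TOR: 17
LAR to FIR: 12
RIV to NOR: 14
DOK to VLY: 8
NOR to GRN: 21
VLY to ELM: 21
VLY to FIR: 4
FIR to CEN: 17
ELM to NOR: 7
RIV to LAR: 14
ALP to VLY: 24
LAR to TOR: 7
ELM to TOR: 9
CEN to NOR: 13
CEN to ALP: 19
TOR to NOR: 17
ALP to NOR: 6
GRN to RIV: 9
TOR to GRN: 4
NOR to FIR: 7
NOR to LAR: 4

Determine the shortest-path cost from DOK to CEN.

$29

Shortest distances from DOK:
DOK: 0
VLY: 8  (via DOK)
FIR: 12  (via VLY)
LAR: 18  (via VLY)
NOR: 19  (via FIR)
RIV: 22  (via FIR)
ALP: 25  (via NOR)
TOR: 25  (via VLY)
ELM: 26  (via NOR)
CEN: 29  (via FIR)
Shortest route: DOK → VLY → FIR → CEN = $29.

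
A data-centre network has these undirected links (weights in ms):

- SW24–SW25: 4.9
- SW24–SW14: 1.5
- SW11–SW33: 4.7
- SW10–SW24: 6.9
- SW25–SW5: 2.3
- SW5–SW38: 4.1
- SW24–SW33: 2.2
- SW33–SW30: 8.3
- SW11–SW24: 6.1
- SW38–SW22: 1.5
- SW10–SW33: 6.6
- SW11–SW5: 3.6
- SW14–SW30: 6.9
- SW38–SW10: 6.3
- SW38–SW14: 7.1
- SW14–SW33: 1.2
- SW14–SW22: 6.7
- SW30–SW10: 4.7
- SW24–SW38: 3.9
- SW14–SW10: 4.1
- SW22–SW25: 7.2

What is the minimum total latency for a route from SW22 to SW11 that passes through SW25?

13.1 ms

Shortest SW22→SW25: SW22–SW25 = 7.2
Best SW25 to SW11: SW25–SW5–SW11 costing 5.9
Total via SW25: 7.2 + 5.9 = 13.1 ms.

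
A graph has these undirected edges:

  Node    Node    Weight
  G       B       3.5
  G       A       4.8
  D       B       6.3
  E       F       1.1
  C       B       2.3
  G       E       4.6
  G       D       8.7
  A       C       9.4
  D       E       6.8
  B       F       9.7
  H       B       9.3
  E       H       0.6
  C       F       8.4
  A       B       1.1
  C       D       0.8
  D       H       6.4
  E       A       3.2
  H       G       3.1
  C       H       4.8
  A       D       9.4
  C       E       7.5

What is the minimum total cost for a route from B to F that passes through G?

Shortest B→G: B–G = 3.5
Shortest G→F: G–H–E–F = 4.8
Total via G: 3.5 + 4.8 = 8.3.

8.3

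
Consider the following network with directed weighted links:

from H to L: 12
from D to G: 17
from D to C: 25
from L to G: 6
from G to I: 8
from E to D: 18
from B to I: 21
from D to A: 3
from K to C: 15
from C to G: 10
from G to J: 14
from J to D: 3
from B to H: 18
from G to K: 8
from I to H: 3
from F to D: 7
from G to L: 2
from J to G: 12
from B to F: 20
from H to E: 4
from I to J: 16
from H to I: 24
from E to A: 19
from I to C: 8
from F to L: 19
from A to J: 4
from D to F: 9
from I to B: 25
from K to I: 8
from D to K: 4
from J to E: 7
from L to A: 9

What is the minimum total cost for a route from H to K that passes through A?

32

Best H to A: H–L–A costing 21
Best A to K: A–J–D–K costing 11
Total via A: 21 + 11 = 32.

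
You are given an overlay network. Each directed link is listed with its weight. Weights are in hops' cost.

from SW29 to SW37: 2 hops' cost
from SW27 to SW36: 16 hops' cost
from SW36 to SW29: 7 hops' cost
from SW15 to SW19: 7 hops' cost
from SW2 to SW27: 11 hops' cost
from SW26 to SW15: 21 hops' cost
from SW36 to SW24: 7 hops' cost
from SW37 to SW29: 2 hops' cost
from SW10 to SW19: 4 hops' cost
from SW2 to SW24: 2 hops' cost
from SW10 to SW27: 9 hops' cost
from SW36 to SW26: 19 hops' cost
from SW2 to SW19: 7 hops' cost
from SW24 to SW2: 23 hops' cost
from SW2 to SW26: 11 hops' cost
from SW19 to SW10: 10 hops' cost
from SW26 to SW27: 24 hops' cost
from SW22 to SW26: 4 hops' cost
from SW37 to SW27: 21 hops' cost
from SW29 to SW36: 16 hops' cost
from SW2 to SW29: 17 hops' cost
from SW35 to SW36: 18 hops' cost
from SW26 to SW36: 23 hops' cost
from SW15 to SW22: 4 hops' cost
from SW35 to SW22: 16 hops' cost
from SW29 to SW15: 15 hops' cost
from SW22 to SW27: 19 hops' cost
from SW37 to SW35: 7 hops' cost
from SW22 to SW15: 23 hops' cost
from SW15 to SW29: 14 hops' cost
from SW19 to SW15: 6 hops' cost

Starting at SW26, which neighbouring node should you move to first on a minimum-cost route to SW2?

SW36

Enumerating some paths:
SW26 → SW36 → SW24 → SW2: 23+7+23 = 53
SW26 → SW27 → SW36 → SW24 → SW2: 24+16+7+23 = 70
The minimum is 53 hops' cost via SW26 → SW36 → SW24 → SW2.
So from SW26 the first move is to SW36.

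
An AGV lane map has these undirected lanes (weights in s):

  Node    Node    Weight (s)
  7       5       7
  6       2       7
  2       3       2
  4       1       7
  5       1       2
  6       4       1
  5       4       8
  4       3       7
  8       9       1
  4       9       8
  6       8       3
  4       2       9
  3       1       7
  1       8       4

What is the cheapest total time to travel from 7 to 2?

18 s

Running Dijkstra from 7:
7: 0
5: 7  (via 7)
1: 9  (via 5)
8: 13  (via 1)
9: 14  (via 8)
4: 15  (via 5)
3: 16  (via 1)
6: 16  (via 8)
2: 18  (via 3)
Shortest route: 7 → 5 → 1 → 3 → 2 = 18 s.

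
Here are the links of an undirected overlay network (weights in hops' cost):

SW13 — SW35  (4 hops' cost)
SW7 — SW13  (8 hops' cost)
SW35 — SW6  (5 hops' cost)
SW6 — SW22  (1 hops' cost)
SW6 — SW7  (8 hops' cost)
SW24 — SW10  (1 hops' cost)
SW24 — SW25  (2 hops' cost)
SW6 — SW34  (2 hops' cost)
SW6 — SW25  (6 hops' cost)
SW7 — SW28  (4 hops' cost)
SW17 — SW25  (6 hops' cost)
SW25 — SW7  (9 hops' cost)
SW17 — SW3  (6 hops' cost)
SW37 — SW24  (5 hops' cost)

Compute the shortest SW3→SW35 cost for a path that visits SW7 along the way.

Best SW3 to SW7: SW3–SW17–SW25–SW7 costing 21
Best SW7 to SW35: SW7–SW13–SW35 costing 12
Total via SW7: 21 + 12 = 33 hops' cost.

33 hops' cost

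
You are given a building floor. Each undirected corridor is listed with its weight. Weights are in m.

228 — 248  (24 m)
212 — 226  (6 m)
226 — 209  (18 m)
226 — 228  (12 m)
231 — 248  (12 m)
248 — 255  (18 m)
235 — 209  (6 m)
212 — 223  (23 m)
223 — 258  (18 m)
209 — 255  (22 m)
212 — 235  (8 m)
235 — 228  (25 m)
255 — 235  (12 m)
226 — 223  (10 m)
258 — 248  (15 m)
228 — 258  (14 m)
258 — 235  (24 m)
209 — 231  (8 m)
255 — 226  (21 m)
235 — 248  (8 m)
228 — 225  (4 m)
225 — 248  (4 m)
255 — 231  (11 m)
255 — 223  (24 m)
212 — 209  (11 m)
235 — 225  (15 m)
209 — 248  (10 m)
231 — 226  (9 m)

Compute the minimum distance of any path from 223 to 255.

Settle nodes by increasing distance from 223:
223: 0
226: 10  (via 223)
212: 16  (via 226)
258: 18  (via 223)
231: 19  (via 226)
228: 22  (via 226)
235: 24  (via 212)
255: 24  (via 223)
Shortest route: 223 → 255 = 24 m.

24 m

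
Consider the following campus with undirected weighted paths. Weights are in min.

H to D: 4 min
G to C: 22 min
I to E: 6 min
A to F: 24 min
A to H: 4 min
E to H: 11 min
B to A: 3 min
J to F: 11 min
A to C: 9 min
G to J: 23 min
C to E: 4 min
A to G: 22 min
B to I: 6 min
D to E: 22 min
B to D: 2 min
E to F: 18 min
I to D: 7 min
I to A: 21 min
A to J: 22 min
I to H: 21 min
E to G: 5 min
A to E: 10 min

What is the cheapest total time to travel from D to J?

27 min

Settle nodes by increasing distance from D:
D: 0
B: 2  (via D)
H: 4  (via D)
A: 5  (via B)
I: 7  (via D)
E: 13  (via I)
C: 14  (via A)
G: 18  (via E)
J: 27  (via A)
Shortest route: D → B → A → J = 27 min.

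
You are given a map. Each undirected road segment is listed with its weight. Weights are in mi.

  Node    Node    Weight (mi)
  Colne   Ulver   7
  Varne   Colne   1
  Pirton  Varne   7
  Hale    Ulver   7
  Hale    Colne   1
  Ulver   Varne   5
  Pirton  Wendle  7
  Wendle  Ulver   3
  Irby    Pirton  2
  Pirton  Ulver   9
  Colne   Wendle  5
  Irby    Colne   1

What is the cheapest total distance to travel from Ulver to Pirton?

9 mi

Running Dijkstra from Ulver:
Ulver: 0
Wendle: 3  (via Ulver)
Varne: 5  (via Ulver)
Colne: 6  (via Varne)
Hale: 7  (via Ulver)
Irby: 7  (via Colne)
Pirton: 9  (via Ulver)
Shortest route: Ulver–Pirton = 9 mi.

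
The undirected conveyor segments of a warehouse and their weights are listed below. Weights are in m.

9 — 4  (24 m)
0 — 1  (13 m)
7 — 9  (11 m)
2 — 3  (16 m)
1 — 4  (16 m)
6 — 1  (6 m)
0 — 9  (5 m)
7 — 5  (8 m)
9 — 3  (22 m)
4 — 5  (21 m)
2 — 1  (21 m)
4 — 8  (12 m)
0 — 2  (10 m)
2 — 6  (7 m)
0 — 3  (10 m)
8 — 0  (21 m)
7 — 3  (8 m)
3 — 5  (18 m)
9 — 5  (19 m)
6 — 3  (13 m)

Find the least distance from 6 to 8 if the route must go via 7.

58 m

Best 6 to 7: 6 → 3 → 7 costing 21
Best 7 to 8: 7 → 9 → 0 → 8 costing 37
Total via 7: 21 + 37 = 58 m.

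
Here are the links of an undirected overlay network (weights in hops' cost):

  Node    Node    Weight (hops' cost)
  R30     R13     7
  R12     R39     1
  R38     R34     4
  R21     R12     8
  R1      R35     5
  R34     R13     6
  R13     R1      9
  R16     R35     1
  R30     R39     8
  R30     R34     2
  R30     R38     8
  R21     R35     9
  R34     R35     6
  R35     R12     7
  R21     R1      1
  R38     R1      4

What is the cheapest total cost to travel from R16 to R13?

Candidate routes:
R16–R35–R1–R13: 1+5+9 = 15
R16–R35–R34–R30–R13: 1+6+2+7 = 16
R16–R35–R34–R13: 1+6+6 = 13
The minimum is 13 hops' cost via R16–R35–R34–R13.

13 hops' cost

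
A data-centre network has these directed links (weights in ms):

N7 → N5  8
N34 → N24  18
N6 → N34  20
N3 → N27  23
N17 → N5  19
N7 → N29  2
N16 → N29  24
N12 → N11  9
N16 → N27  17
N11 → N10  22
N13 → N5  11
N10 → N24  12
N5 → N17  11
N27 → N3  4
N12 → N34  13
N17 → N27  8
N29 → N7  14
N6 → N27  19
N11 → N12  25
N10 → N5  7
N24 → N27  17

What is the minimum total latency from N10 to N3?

30 ms

Settle nodes by increasing distance from N10:
N10: 0
N5: 7  (via N10)
N24: 12  (via N10)
N17: 18  (via N5)
N27: 26  (via N17)
N3: 30  (via N27)
Shortest route: N10–N5–N17–N27–N3 = 30 ms.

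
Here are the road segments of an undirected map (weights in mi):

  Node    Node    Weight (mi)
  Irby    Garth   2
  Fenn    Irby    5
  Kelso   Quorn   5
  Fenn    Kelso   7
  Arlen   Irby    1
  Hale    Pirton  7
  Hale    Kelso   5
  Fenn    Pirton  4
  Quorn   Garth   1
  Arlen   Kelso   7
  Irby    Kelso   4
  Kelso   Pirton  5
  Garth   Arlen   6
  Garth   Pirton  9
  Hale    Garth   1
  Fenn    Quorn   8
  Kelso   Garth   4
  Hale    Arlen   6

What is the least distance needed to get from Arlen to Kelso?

Running Dijkstra from Arlen:
Arlen: 0
Irby: 1  (via Arlen)
Garth: 3  (via Irby)
Quorn: 4  (via Garth)
Hale: 4  (via Garth)
Kelso: 5  (via Irby)
Shortest route: Arlen → Irby → Kelso = 5 mi.

5 mi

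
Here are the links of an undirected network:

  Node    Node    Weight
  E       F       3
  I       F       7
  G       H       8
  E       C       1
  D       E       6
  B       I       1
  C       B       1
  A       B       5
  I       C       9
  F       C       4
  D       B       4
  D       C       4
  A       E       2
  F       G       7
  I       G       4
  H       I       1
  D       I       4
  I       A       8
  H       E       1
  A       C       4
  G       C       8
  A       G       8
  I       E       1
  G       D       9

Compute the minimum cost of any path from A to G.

Candidate routes:
A–E–H–I–G: 2+1+1+4 = 8
A–E–I–G: 2+1+4 = 7
A–G: 8 = 8
A–E–C–B–I–G: 2+1+1+1+4 = 9
Cheapest is A–E–I–G at 7.

7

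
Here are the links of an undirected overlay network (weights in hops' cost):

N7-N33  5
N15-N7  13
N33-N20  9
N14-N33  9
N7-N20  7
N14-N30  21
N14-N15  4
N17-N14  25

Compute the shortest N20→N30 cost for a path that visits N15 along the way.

Shortest N20→N15: N20 → N7 → N15 = 20
Best N15 to N30: N15 → N14 → N30 costing 25
Total via N15: 20 + 25 = 45 hops' cost.

45 hops' cost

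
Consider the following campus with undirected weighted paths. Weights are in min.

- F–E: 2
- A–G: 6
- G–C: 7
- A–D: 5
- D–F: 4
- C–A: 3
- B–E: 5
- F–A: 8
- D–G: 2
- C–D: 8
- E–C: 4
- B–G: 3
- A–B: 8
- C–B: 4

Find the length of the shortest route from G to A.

Settle nodes by increasing distance from G:
G: 0
D: 2  (via G)
B: 3  (via G)
A: 6  (via G)
Shortest route: G–A = 6 min.

6 min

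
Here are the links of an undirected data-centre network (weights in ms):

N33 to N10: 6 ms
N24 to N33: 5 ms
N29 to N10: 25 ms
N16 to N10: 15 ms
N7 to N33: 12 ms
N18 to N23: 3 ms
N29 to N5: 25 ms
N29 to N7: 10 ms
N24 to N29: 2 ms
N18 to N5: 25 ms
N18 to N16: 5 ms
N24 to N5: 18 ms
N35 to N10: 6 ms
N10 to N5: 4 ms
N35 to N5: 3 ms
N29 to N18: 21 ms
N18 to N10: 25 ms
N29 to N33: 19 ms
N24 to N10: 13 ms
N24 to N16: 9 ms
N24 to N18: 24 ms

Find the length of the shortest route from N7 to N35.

Compare a few routes:
N7–N33–N10–N5–N35: 12+6+4+3 = 25
N7–N33–N10–N35: 12+6+6 = 24
The minimum is 24 ms via N7–N33–N10–N35.

24 ms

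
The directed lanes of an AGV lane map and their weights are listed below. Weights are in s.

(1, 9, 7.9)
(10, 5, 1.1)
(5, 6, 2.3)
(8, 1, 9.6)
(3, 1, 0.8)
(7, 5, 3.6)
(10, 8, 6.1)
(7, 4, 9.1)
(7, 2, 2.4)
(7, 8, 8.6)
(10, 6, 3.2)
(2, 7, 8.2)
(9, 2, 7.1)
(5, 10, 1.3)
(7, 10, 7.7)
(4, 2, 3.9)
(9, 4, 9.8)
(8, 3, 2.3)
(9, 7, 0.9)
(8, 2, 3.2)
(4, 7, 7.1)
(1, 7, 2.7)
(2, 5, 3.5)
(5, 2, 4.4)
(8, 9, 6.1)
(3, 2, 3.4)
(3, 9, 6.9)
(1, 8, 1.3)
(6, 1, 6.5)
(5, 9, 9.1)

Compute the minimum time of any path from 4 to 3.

17.1 s

Compare a few routes:
4 → 2 → 5 → 10 → 8 → 3: 3.9+3.5+1.3+6.1+2.3 = 17.1
4 → 2 → 5 → 6 → 1 → 8 → 3: 3.9+3.5+2.3+6.5+1.3+2.3 = 19.8
4 → 7 → 8 → 3: 7.1+8.6+2.3 = 18
Cheapest is 4 → 2 → 5 → 10 → 8 → 3 at 17.1 s.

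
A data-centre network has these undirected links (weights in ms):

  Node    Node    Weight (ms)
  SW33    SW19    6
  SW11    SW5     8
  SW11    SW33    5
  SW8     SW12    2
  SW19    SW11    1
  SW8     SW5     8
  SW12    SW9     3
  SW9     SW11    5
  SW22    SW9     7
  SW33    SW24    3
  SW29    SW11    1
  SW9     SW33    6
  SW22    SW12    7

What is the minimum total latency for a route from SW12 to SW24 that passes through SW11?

16 ms

Best SW12 to SW11: SW12–SW9–SW11 costing 8
Best SW11 to SW24: SW11–SW33–SW24 costing 8
Total via SW11: 8 + 8 = 16 ms.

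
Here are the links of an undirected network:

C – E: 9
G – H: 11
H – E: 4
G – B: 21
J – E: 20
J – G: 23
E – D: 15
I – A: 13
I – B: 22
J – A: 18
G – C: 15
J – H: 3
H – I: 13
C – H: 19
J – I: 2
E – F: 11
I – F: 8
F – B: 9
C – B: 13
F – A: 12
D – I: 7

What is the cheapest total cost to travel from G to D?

23

Settle nodes by increasing distance from G:
G: 0
H: 11  (via G)
J: 14  (via H)
C: 15  (via G)
E: 15  (via H)
I: 16  (via J)
B: 21  (via G)
D: 23  (via I)
Shortest route: G → H → J → I → D = 23.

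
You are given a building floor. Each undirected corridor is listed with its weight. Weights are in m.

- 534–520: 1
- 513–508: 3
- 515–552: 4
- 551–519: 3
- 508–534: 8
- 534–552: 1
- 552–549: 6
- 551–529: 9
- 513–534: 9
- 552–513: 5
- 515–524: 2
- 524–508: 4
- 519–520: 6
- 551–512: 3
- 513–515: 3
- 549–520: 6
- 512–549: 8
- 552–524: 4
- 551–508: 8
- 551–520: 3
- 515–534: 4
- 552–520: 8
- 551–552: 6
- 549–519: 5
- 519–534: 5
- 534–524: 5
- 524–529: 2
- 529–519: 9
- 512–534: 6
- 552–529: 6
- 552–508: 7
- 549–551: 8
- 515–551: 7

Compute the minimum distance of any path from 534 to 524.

5 m

Settle nodes by increasing distance from 534:
534: 0
520: 1  (via 534)
552: 1  (via 534)
515: 4  (via 534)
551: 4  (via 520)
519: 5  (via 534)
524: 5  (via 534)
Shortest route: 534 → 524 = 5 m.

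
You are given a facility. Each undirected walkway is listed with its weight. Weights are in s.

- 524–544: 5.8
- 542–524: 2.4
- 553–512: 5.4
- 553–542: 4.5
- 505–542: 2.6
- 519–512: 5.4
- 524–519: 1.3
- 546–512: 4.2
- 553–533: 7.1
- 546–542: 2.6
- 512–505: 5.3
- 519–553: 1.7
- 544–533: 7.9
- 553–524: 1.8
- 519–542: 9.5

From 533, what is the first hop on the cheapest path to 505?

553

Compare a few routes:
533–553–519–524–542–505: 7.1+1.7+1.3+2.4+2.6 = 15.1
533–553–524–542–505: 7.1+1.8+2.4+2.6 = 13.9
533–553–542–505: 7.1+4.5+2.6 = 14.2
533–553–512–505: 7.1+5.4+5.3 = 17.8
The minimum is 13.9 s via 533–553–524–542–505.
So from 533 the first move is to 553.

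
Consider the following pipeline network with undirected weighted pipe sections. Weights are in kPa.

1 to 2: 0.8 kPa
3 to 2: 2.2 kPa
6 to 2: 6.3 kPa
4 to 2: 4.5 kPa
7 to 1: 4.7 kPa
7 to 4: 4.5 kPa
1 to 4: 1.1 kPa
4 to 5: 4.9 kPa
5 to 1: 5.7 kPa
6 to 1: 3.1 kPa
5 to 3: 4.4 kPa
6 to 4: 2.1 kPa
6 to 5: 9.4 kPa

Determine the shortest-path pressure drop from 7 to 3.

7.7 kPa

Enumerating some paths:
7–1–2–3: 4.7+0.8+2.2 = 7.7
7–4–1–2–3: 4.5+1.1+0.8+2.2 = 8.6
Cheapest is 7–1–2–3 at 7.7 kPa.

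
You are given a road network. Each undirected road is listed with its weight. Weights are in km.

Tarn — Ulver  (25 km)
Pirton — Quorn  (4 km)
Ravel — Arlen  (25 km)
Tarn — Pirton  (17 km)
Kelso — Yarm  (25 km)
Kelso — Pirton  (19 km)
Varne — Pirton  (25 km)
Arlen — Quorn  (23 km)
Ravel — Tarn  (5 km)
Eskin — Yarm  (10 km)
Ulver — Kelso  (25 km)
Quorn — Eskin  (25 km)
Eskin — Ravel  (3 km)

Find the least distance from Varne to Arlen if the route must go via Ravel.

72 km

Shortest Varne→Ravel: Varne–Pirton–Tarn–Ravel = 47
Shortest Ravel→Arlen: Ravel–Arlen = 25
Total via Ravel: 47 + 25 = 72 km.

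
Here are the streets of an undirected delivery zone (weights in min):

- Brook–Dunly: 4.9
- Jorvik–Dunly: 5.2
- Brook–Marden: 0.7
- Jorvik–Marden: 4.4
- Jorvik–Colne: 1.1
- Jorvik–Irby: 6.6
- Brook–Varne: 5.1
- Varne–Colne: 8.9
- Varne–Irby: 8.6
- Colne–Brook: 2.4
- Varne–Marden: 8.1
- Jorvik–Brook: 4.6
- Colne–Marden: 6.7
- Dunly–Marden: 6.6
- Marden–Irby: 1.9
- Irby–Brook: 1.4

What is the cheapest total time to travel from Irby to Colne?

3.8 min

Enumerating some paths:
Irby–Brook–Colne: 1.4+2.4 = 3.8
Irby–Marden–Brook–Colne: 1.9+0.7+2.4 = 5
Cheapest is Irby–Brook–Colne at 3.8 min.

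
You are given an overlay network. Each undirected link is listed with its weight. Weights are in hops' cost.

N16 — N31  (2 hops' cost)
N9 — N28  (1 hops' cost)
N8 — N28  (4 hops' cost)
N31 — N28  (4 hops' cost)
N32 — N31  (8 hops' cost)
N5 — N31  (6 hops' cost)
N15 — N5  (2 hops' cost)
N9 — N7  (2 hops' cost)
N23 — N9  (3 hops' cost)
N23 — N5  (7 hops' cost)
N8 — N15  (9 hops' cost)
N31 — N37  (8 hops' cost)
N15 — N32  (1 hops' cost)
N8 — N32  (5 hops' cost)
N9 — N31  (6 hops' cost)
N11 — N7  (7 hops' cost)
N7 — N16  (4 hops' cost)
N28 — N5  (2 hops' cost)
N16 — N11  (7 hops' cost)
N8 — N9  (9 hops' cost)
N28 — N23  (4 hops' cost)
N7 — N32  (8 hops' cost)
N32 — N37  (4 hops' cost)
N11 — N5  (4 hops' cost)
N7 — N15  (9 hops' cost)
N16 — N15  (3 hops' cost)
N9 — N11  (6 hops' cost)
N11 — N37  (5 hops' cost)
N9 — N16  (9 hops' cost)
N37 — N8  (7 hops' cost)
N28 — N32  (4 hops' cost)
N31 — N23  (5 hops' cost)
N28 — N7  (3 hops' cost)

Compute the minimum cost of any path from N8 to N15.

6 hops' cost

Shortest distances from N8:
N8: 0
N28: 4  (via N8)
N32: 5  (via N8)
N9: 5  (via N28)
N15: 6  (via N32)
Shortest route: N8 → N32 → N15 = 6 hops' cost.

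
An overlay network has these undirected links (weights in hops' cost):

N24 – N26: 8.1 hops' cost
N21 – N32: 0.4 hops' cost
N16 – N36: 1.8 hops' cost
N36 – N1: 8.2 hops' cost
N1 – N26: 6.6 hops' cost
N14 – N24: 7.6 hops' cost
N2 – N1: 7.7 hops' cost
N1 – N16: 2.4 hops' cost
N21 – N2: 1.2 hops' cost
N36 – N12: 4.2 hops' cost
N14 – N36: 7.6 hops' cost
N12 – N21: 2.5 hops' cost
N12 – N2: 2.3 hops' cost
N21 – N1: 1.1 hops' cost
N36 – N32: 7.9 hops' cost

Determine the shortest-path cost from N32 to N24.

16.2 hops' cost

Settle nodes by increasing distance from N32:
N32: 0
N21: 0.4  (via N32)
N1: 1.5  (via N21)
N2: 1.6  (via N21)
N12: 2.9  (via N21)
N16: 3.9  (via N1)
N36: 5.7  (via N16)
N26: 8.1  (via N1)
N14: 13.3  (via N36)
N24: 16.2  (via N26)
Shortest route: N32 → N21 → N1 → N26 → N24 = 16.2 hops' cost.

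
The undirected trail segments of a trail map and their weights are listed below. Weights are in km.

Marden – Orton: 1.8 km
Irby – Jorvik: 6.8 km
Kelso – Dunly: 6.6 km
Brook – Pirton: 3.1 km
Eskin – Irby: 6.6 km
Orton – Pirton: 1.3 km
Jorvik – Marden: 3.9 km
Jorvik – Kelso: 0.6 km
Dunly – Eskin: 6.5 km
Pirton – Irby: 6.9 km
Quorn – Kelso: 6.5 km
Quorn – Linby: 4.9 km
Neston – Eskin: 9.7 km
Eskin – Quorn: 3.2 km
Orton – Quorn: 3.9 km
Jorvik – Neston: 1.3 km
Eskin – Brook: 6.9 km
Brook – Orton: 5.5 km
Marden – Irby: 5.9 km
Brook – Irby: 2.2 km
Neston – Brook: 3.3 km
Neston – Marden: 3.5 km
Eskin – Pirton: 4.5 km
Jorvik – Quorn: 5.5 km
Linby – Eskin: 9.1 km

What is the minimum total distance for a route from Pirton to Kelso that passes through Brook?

Best Pirton to Brook: Pirton → Brook costing 3.1
Best Brook to Kelso: Brook → Neston → Jorvik → Kelso costing 5.2
Total via Brook: 3.1 + 5.2 = 8.3 km.

8.3 km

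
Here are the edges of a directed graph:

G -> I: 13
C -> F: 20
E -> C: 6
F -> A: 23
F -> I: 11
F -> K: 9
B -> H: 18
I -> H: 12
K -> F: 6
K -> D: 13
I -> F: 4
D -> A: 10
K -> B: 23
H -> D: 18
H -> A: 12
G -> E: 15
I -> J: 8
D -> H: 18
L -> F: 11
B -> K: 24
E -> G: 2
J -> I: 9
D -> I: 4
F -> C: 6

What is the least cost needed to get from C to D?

Enumerating some paths:
C → F → I → H → D: 20+11+12+18 = 61
C → F → K → D: 20+9+13 = 42
The minimum is 42 via C → F → K → D.

42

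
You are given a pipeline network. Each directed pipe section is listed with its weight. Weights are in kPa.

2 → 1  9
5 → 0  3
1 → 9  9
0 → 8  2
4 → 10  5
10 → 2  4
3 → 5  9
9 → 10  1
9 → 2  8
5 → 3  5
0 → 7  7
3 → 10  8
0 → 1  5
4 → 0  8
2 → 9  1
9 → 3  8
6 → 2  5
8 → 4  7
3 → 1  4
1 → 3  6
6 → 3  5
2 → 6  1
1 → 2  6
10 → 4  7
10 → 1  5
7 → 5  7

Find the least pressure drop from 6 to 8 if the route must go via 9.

Shortest 6→9: 6 → 2 → 9 = 6
Best 9 to 8: 9 → 10 → 4 → 0 → 8 costing 18
Total via 9: 6 + 18 = 24 kPa.

24 kPa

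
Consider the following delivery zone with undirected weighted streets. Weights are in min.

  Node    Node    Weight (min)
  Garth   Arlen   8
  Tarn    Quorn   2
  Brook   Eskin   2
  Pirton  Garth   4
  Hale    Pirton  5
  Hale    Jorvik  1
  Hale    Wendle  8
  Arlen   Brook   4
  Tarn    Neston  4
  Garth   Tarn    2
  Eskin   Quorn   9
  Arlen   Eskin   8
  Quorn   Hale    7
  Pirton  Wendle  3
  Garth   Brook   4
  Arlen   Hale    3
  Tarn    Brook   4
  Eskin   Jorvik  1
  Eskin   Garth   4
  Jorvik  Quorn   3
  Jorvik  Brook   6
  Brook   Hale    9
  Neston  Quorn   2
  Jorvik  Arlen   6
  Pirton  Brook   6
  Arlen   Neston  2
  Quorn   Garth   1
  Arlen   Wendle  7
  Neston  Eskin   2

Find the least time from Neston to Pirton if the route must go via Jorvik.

Best Neston to Jorvik: Neston–Eskin–Jorvik costing 3
Best Jorvik to Pirton: Jorvik–Hale–Pirton costing 6
Total via Jorvik: 3 + 6 = 9 min.

9 min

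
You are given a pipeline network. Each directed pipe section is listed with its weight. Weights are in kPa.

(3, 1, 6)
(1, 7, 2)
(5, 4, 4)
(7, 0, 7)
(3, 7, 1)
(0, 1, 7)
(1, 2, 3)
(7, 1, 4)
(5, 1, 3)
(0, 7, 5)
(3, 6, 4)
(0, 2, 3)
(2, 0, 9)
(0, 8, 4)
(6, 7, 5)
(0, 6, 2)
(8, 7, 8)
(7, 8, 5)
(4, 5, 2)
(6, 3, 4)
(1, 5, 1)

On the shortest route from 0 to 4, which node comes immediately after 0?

Compare a few routes:
0 - 7 - 1 - 5 - 4: 5+4+1+4 = 14
0 - 1 - 5 - 4: 7+1+4 = 12
0 - 6 - 7 - 1 - 5 - 4: 2+5+4+1+4 = 16
Cheapest is 0 - 1 - 5 - 4 at 12 kPa.
So from 0 the first move is to 1.

1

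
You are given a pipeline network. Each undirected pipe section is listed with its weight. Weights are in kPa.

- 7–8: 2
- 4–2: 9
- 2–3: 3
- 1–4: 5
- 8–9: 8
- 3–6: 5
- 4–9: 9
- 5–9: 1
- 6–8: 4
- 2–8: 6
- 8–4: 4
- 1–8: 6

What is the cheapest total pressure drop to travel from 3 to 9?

Compare a few routes:
3 → 2 → 8 → 9: 3+6+8 = 17
3 → 2 → 4 → 9: 3+9+9 = 21
The minimum is 17 kPa via 3 → 2 → 8 → 9.

17 kPa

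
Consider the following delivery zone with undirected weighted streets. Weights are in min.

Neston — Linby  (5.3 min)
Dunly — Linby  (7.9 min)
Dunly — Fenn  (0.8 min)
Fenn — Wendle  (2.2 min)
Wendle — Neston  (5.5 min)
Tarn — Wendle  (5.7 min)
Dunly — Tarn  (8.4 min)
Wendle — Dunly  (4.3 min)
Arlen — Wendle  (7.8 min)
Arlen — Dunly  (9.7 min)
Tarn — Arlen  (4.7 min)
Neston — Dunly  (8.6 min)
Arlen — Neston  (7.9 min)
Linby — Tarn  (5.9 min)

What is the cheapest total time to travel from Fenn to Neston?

Candidate routes:
Fenn - Wendle - Neston: 2.2+5.5 = 7.7
Fenn - Dunly - Neston: 0.8+8.6 = 9.4
The minimum is 7.7 min via Fenn - Wendle - Neston.

7.7 min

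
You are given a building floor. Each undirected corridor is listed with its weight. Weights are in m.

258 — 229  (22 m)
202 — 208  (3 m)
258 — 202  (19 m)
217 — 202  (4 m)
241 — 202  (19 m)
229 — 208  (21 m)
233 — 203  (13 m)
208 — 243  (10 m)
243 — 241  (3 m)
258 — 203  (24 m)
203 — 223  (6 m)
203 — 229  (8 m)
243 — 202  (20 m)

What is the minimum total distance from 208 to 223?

Running Dijkstra from 208:
208: 0
202: 3  (via 208)
217: 7  (via 202)
243: 10  (via 208)
241: 13  (via 243)
229: 21  (via 208)
258: 22  (via 202)
203: 29  (via 229)
223: 35  (via 203)
Shortest route: 208 → 229 → 203 → 223 = 35 m.

35 m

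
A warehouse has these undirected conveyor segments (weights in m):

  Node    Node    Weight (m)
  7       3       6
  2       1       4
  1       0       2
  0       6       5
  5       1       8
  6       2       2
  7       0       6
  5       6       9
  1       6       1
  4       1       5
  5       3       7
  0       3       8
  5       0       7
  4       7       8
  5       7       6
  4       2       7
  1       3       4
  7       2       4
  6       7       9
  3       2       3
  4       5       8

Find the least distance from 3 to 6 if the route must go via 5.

16 m

Shortest 3→5: 3 → 5 = 7
Shortest 5→6: 5 → 6 = 9
Total via 5: 7 + 9 = 16 m.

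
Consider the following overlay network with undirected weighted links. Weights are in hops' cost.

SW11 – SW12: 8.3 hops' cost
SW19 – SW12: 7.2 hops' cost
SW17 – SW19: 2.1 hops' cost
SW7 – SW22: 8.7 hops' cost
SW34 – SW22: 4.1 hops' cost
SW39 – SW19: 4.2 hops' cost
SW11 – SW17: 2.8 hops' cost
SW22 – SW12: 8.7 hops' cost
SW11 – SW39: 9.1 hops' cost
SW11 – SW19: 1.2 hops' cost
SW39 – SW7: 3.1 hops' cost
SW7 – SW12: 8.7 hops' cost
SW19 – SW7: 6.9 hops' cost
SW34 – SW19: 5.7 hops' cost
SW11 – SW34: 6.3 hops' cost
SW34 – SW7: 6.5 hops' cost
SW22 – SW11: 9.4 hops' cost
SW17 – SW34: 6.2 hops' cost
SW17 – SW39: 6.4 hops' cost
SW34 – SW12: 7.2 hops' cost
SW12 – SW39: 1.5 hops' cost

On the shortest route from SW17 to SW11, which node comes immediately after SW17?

Enumerating some paths:
SW17–SW19–SW11: 2.1+1.2 = 3.3
SW17–SW11: 2.8 = 2.8
The minimum is 2.8 hops' cost via SW17–SW11.
So from SW17 the first move is to SW11.

SW11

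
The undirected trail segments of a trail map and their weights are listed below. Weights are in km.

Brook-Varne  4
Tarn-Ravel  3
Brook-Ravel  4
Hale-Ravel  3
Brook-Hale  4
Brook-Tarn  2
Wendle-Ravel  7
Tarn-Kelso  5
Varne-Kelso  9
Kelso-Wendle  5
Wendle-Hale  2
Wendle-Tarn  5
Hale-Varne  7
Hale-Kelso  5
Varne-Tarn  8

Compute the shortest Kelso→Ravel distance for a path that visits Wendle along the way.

Shortest Kelso→Wendle: Kelso–Wendle = 5
Shortest Wendle→Ravel: Wendle–Hale–Ravel = 5
Total via Wendle: 5 + 5 = 10 km.

10 km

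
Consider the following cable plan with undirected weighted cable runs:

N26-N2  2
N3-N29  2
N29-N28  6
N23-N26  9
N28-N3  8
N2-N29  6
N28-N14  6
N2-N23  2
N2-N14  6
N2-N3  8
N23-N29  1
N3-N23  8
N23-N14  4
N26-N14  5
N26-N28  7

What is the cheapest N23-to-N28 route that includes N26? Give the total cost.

Best N23 to N26: N23–N2–N26 costing 4
Best N26 to N28: N26–N28 costing 7
Total via N26: 4 + 7 = 11.

11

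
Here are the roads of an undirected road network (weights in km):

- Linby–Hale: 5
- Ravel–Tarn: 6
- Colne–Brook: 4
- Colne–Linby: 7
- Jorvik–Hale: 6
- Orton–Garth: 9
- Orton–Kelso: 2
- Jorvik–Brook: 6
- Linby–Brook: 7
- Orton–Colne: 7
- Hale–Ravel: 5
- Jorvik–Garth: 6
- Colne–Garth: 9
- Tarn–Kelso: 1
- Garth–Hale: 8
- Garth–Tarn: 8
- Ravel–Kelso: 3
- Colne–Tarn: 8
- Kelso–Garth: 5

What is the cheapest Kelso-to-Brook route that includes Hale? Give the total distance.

20 km

Best Kelso to Hale: Kelso–Ravel–Hale costing 8
Shortest Hale→Brook: Hale–Linby–Brook = 12
Total via Hale: 8 + 12 = 20 km.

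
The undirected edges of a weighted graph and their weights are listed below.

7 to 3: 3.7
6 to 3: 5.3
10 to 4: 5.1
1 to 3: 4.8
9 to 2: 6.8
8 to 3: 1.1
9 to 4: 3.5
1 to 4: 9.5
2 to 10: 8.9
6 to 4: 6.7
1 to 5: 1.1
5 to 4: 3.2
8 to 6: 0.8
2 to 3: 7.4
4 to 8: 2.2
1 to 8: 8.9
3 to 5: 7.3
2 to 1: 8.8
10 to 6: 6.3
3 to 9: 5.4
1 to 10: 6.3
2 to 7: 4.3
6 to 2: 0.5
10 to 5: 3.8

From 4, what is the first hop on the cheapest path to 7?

Enumerating some paths:
4 - 8 - 6 - 2 - 7: 2.2+0.8+0.5+4.3 = 7.8
4 - 8 - 6 - 3 - 7: 2.2+0.8+5.3+3.7 = 12
4 - 8 - 3 - 7: 2.2+1.1+3.7 = 7
4 - 6 - 2 - 7: 6.7+0.5+4.3 = 11.5
The minimum is 7 via 4 - 8 - 3 - 7.
So from 4 the first move is to 8.

8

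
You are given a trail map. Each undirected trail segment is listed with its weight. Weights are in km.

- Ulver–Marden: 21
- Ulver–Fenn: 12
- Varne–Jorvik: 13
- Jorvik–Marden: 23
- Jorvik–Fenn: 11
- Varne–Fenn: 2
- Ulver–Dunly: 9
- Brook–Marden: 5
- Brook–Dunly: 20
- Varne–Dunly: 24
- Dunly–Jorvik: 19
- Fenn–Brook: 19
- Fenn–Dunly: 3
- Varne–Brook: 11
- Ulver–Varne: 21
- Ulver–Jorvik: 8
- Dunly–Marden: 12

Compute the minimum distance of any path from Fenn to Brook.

Compare a few routes:
Fenn - Brook: 19 = 19
Fenn - Dunly - Marden - Brook: 3+12+5 = 20
Fenn - Varne - Brook: 2+11 = 13
Cheapest is Fenn - Varne - Brook at 13 km.

13 km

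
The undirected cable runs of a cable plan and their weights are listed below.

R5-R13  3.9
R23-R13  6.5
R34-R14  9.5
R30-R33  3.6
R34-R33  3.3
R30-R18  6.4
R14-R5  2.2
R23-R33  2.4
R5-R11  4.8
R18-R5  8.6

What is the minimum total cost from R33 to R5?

Candidate routes:
R33 - R34 - R14 - R5: 3.3+9.5+2.2 = 15
R33 - R23 - R13 - R5: 2.4+6.5+3.9 = 12.8
R33 - R30 - R18 - R5: 3.6+6.4+8.6 = 18.6
Cheapest is R33 - R23 - R13 - R5 at 12.8.

12.8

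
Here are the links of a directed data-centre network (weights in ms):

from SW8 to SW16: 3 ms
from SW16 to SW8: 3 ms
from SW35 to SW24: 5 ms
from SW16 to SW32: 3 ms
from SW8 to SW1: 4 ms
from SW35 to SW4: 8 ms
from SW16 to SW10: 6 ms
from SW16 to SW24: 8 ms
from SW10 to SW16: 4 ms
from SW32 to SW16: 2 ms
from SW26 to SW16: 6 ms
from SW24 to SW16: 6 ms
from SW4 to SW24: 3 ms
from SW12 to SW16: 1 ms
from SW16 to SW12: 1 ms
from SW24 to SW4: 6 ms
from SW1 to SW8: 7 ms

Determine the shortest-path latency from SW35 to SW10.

Compare a few routes:
SW35 - SW4 - SW24 - SW16 - SW10: 8+3+6+6 = 23
SW35 - SW24 - SW16 - SW10: 5+6+6 = 17
The minimum is 17 ms via SW35 - SW24 - SW16 - SW10.

17 ms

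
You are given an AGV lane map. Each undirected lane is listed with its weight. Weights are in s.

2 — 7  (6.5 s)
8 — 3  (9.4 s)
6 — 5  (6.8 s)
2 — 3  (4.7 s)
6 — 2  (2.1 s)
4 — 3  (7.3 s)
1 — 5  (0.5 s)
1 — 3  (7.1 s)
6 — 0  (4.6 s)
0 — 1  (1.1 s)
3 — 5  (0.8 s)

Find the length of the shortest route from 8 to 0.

11.8 s

Running Dijkstra from 8:
8: 0
3: 9.4  (via 8)
5: 10.2  (via 3)
1: 10.7  (via 5)
0: 11.8  (via 1)
Shortest route: 8 → 3 → 5 → 1 → 0 = 11.8 s.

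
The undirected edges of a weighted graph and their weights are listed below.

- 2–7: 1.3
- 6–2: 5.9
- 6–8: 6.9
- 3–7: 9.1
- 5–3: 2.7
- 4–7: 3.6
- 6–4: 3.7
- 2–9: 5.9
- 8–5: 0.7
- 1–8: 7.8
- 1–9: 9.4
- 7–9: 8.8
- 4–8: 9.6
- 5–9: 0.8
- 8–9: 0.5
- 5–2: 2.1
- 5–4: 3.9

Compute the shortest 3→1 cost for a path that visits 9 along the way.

Shortest 3→9: 3 → 5 → 9 = 3.5
Shortest 9→1: 9 → 8 → 1 = 8.3
Total via 9: 3.5 + 8.3 = 11.8.

11.8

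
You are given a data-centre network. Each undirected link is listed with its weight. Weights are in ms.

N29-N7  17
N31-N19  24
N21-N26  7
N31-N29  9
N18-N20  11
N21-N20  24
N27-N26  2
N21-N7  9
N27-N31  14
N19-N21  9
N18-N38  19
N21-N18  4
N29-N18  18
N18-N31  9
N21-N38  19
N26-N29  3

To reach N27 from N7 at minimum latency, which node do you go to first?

Compare a few routes:
N7 - N29 - N26 - N27: 17+3+2 = 22
N7 - N21 - N26 - N27: 9+7+2 = 18
Cheapest is N7 - N21 - N26 - N27 at 18 ms.
So from N7 the first move is to N21.

N21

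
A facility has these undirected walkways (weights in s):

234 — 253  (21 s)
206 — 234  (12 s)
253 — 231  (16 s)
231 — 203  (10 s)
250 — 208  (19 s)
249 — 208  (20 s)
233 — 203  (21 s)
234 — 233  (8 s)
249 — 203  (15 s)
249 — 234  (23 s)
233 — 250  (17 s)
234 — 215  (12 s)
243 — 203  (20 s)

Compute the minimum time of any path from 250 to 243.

Candidate routes:
250 → 208 → 249 → 203 → 243: 19+20+15+20 = 74
250 → 233 → 203 → 243: 17+21+20 = 58
250 → 233 → 234 → 249 → 203 → 243: 17+8+23+15+20 = 83
Cheapest is 250 → 233 → 203 → 243 at 58 s.

58 s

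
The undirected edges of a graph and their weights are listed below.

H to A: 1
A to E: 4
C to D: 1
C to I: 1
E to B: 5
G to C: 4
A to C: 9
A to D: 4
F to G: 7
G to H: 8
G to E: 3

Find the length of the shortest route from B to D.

Compare a few routes:
B - E - A - D: 5+4+4 = 13
B - E - A - C - D: 5+4+9+1 = 19
Cheapest is B - E - A - D at 13.

13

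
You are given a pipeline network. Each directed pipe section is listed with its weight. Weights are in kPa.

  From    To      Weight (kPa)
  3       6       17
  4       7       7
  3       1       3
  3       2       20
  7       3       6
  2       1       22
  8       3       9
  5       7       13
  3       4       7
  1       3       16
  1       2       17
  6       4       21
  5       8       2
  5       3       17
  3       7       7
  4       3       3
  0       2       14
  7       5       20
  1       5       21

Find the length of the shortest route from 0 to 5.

57 kPa

Shortest distances from 0:
0: 0
2: 14  (via 0)
1: 36  (via 2)
3: 52  (via 1)
5: 57  (via 1)
Shortest route: 0 → 2 → 1 → 5 = 57 kPa.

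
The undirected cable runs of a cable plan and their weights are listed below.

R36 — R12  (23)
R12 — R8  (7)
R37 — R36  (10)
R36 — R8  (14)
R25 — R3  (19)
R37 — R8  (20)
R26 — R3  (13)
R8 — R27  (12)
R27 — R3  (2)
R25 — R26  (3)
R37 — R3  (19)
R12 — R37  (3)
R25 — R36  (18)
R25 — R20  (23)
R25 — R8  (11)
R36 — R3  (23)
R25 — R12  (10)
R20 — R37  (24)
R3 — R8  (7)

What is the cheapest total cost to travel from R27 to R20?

41

Settle nodes by increasing distance from R27:
R27: 0
R3: 2  (via R27)
R8: 9  (via R3)
R26: 15  (via R3)
R12: 16  (via R8)
R25: 18  (via R26)
R37: 19  (via R12)
R36: 23  (via R8)
R20: 41  (via R25)
Shortest route: R27 → R3 → R26 → R25 → R20 = 41.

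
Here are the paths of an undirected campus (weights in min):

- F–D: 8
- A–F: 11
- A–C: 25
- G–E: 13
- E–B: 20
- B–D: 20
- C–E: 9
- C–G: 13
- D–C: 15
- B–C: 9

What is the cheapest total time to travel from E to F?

32 min

Enumerating some paths:
E → C → B → D → F: 9+9+20+8 = 46
E → C → A → F: 9+25+11 = 45
E → C → D → F: 9+15+8 = 32
The minimum is 32 min via E → C → D → F.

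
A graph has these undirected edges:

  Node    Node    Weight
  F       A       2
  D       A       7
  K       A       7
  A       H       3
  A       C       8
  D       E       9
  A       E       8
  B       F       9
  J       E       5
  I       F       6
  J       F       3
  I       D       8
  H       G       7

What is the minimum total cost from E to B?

17

Settle nodes by increasing distance from E:
E: 0
J: 5  (via E)
A: 8  (via E)
F: 8  (via J)
D: 9  (via E)
H: 11  (via A)
I: 14  (via F)
K: 15  (via A)
C: 16  (via A)
B: 17  (via F)
Shortest route: E → J → F → B = 17.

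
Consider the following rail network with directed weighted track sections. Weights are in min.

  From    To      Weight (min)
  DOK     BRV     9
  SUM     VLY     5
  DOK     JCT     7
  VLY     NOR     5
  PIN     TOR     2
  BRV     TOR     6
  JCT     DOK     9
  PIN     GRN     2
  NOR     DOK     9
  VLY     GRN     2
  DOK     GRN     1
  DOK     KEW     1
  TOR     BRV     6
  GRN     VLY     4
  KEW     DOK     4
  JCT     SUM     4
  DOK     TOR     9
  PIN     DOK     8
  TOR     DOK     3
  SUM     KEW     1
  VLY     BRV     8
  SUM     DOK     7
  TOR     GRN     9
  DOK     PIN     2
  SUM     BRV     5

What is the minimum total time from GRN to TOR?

18 min

Compare a few routes:
GRN → VLY → NOR → DOK → TOR: 4+5+9+9 = 27
GRN → VLY → BRV → TOR: 4+8+6 = 18
GRN → VLY → NOR → DOK → PIN → TOR: 4+5+9+2+2 = 22
The minimum is 18 min via GRN → VLY → BRV → TOR.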